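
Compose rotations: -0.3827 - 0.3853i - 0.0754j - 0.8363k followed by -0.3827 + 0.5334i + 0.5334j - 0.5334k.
-0.0539 - 0.543i + 0.4763j + 0.6895k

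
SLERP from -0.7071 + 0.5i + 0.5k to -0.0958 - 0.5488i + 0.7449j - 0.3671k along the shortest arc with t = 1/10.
-0.6551 + 0.5414i - 0.0944j + 0.5184k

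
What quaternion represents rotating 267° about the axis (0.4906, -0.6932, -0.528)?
-0.6884 + 0.3559i - 0.5028j - 0.383k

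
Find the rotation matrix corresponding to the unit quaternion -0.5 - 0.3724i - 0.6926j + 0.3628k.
[[-0.2226, 0.8786, 0.4224], [0.153, 0.4594, -0.875], [-0.9628, -0.1302, -0.2368]]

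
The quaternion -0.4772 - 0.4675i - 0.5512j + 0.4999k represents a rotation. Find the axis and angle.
axis = (-0.532, -0.6272, 0.5688), θ = 237°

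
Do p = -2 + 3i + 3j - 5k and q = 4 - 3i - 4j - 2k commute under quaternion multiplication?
No: pq = 3 - 8i + 41j - 19k ≠ 3 + 44i - j - 13k = qp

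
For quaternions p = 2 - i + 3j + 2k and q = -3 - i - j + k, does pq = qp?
No: pq = -6 + 6i - 12j ≠ -6 - 4i - 10j - 8k = qp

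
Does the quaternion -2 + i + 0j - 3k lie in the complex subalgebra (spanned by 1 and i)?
No. The quaternion -2 + i - 3k has j-coefficient y = 0 and k-coefficient z = -3, not both zero, so it does not lie in the complex subalgebra spanned by 1 and i.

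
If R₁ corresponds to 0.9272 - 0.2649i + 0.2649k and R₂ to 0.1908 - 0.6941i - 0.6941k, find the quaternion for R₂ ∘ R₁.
0.1769 - 0.6941i + 0.3677j - 0.593k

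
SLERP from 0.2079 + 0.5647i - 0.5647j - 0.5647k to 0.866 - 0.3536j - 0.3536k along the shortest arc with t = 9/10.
0.8278 + 0.0659i - 0.394j - 0.394k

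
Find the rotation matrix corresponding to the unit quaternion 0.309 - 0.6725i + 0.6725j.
[[0.0955, -0.9045, 0.4156], [-0.9045, 0.0955, 0.4156], [-0.4156, -0.4156, -0.809]]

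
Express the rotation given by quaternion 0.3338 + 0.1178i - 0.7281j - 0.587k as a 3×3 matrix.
[[-0.7494, 0.2203, -0.6244], [-0.5634, 0.2831, 0.7761], [0.3478, 0.9334, -0.088]]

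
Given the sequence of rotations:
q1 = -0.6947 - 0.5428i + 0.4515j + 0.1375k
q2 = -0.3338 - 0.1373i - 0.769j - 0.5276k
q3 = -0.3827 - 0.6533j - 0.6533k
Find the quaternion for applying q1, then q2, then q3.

q2 · q1 = 0.5771 + 0.409i + 0.6888j - 0.1588k
q3 · q2 · q1 = 0.1254 + 0.3972i - 0.9078j - 0.049k
0.1254 + 0.3972i - 0.9078j - 0.049k


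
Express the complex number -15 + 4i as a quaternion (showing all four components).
-15 + 4i + 0j + 0k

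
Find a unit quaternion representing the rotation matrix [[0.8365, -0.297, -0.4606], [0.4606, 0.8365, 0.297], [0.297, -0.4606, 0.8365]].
0.9367 - 0.2022i - 0.2022j + 0.2022k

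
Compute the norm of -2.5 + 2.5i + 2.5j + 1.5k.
√21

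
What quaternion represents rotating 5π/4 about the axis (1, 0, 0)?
-0.3827 + 0.9239i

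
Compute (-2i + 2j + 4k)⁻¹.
0.0833i - 0.0833j - 0.1667k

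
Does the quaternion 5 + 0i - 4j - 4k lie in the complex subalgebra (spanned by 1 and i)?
No. The quaternion 5 - 4j - 4k has j-coefficient y = -4 and k-coefficient z = -4, not both zero, so it does not lie in the complex subalgebra spanned by 1 and i.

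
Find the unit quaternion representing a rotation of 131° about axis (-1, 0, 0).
0.4147 - 0.91i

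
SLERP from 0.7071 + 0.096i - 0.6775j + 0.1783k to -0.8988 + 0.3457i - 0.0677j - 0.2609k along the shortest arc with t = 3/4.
0.9223 - 0.2492i - 0.1402j + 0.26k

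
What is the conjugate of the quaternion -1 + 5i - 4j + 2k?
-1 - 5i + 4j - 2k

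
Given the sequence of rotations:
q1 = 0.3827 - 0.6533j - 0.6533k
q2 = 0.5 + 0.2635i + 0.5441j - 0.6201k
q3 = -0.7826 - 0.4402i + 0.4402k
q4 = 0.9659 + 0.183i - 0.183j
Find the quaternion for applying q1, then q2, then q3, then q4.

q2 · q1 = 0.1417 - 0.6597i + 0.0537j - 0.7361k
q3 · q2 · q1 = -0.0773 + 0.4303i - 0.6565j + 0.6148k
q4 · q3 · q2 · q1 = -0.2735 + 0.289i - 0.7325j + 0.5524k
-0.2735 + 0.289i - 0.7325j + 0.5524k


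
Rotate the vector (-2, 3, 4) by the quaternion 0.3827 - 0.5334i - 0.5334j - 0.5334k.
(3.851, 3.173, -2.025)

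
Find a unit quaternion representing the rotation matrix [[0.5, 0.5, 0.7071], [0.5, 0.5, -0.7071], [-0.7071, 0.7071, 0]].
0.7071 + 0.5i + 0.5j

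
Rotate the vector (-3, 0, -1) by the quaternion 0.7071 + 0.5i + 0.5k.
(-2, -1.414, -2)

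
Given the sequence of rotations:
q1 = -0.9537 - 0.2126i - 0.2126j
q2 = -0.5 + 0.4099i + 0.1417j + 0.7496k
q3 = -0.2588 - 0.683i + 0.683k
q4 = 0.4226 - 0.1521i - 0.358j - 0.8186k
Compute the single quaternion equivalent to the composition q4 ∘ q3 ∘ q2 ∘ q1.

q2 · q1 = 0.5941 - 0.1253i - 0.1882j - 0.7719k
q3 · q2 · q1 = 0.2879 - 0.2448i - 0.5641j + 0.7341k
q4 · q3 · q2 · q1 = 0.4834 - 0.8718i - 0.0294j + 0.0727k
0.4834 - 0.8718i - 0.0294j + 0.0727k


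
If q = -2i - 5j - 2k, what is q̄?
2i + 5j + 2k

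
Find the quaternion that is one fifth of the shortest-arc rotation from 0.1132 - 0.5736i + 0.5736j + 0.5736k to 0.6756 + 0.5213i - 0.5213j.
-0.0639 - 0.6145i + 0.6145j + 0.4905k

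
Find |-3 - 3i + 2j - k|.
√23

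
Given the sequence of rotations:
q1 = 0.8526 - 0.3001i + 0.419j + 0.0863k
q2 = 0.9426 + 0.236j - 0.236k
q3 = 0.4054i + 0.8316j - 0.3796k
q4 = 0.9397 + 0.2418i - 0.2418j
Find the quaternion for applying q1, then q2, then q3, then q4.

q2 · q1 = 0.7251 - 0.1636i + 0.667j - 0.049k
q3 · q2 · q1 = -0.507 + 0.5064i + 0.685j + 0.1312k
q4 · q3 · q2 · q1 = -0.4332 + 0.3215i + 0.7346j + 0.4114k
-0.4332 + 0.3215i + 0.7346j + 0.4114k


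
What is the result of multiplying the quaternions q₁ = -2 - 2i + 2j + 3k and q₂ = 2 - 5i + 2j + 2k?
-24 + 4i - 11j + 8k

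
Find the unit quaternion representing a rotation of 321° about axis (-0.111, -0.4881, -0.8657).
-0.9426 - 0.0371i - 0.1629j - 0.289k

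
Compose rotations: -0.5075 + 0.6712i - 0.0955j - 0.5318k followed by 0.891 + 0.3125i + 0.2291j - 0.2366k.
-0.7659 + 0.295i - 0.194j - 0.5374k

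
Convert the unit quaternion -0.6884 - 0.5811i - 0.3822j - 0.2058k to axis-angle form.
axis = (-0.8011, -0.5269, -0.2837), θ = 267°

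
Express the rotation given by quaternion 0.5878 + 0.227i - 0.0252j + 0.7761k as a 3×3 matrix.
[[-0.2059, -0.9238, 0.3227], [0.9009, -0.3077, -0.306], [0.382, 0.2277, 0.8957]]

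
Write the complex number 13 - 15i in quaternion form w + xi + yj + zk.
13 - 15i + 0j + 0k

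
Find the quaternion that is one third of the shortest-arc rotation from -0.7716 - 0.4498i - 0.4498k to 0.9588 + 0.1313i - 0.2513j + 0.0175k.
-0.8736 - 0.3579i + 0.089j - 0.3176k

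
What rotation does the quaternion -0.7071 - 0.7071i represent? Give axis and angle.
axis = (-1, 0, 0), θ = 3π/2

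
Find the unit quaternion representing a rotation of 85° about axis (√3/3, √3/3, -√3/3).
0.7373 + 0.3901i + 0.3901j - 0.3901k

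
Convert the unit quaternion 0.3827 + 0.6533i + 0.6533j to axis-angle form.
axis = (√2/2, √2/2, 0), θ = 3π/4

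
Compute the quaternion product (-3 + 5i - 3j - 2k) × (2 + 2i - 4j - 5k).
-38 + 11i + 27j - 3k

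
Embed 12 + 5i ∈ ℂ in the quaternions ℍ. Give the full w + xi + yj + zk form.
12 + 5i + 0j + 0k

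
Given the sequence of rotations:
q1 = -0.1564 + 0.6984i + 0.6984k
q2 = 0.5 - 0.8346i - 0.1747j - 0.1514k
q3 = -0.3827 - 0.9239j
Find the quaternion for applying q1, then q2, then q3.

q2 · q1 = 0.6104 + 0.3577i + 0.5045j + 0.4949k
q3 · q2 · q1 = 0.2325 - 0.5941i - 0.757j + 0.1411k
0.2325 - 0.5941i - 0.757j + 0.1411k


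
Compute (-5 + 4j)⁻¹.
-0.122 - 0.0976j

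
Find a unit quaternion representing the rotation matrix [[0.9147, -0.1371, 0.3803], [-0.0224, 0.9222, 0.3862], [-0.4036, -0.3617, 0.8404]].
0.9588 - 0.195i + 0.2044j + 0.0299k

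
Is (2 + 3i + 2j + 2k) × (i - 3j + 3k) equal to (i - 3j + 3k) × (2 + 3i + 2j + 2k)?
No: pq = -3 + 14i - 13j - 5k ≠ -3 - 10i + j + 17k = qp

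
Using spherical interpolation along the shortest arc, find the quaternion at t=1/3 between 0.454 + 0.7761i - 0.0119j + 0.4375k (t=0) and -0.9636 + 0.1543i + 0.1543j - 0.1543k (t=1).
0.7455 + 0.5295i - 0.0729j + 0.3982k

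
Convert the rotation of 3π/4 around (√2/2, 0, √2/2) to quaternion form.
0.3827 + 0.6533i + 0.6533k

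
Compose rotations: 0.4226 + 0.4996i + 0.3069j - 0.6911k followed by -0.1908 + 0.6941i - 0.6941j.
-0.2144 + 0.6777i + 0.1278j + 0.6917k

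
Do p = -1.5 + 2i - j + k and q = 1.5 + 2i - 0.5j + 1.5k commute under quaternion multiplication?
No: pq = -8.25 - i - 1.75j + 0.25k ≠ -8.25 + i + 0.25j - 1.75k = qp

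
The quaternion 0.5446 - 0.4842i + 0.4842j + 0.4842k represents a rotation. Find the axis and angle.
axis = (-√3/3, √3/3, √3/3), θ = 114°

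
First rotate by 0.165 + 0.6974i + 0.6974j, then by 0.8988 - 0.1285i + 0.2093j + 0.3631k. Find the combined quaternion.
0.092 + 0.3524i + 0.9146j - 0.1757k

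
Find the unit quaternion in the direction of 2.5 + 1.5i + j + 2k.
0.6804 + 0.4082i + 0.2722j + 0.5443k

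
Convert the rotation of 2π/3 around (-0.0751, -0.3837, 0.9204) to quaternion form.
0.5 - 0.065i - 0.3323j + 0.7971k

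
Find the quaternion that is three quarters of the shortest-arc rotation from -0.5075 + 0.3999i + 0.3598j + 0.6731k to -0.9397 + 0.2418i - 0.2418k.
-0.939 + 0.3252i + 0.1117j + 0.0078k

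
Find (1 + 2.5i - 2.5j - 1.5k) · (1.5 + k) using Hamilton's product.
3 + 1.25i - 6.25j - 1.25k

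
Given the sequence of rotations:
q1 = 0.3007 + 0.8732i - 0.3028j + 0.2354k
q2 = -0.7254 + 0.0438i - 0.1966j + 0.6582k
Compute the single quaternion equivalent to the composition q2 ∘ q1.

q2 · q1 = -0.4708 - 0.4672i + 0.725j + 0.1856k
-0.4708 - 0.4672i + 0.725j + 0.1856k


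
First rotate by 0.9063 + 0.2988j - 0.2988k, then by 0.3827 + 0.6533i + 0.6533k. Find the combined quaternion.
0.542 + 0.3969i + 0.3096j + 0.6729k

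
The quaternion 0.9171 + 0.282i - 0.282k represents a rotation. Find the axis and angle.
axis = (√2/2, 0, -√2/2), θ = 47°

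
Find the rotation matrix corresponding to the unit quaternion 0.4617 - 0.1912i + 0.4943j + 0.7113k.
[[-0.5006, -0.8458, 0.1844], [0.4678, -0.085, 0.8797], [-0.7284, 0.5266, 0.4382]]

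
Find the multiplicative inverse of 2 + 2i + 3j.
0.1176 - 0.1176i - 0.1765j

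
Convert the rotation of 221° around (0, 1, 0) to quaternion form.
-0.3502 + 0.9367j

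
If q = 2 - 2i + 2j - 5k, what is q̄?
2 + 2i - 2j + 5k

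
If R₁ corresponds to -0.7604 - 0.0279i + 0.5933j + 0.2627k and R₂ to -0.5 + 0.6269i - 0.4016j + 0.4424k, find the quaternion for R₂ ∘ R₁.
0.5197 - 0.8307i - 0.1683j - 0.107k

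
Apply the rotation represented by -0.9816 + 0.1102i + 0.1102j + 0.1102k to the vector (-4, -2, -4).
(-3.519, -2.097, -4.384)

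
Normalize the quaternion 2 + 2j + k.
0.6667 + 0.6667j + 0.3333k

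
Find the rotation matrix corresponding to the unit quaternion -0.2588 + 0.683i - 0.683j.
[[0.067, -0.933, 0.3535], [-0.933, 0.067, 0.3535], [-0.3535, -0.3535, -0.866]]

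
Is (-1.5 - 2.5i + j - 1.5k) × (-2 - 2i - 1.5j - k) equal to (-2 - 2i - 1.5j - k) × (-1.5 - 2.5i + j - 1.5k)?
No: pq = -2 + 4.75i + 0.75j + 10.25k ≠ -2 + 11.25i - 0.25j - 1.25k = qp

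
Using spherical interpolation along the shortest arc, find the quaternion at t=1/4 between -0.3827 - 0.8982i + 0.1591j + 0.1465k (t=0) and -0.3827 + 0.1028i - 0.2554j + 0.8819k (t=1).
-0.4744 - 0.7601i + 0.0509j + 0.4412k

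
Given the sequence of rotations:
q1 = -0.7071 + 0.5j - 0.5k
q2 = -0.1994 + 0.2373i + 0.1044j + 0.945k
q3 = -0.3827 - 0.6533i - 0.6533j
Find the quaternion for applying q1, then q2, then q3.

q2 · q1 = 0.5613 - 0.6925i - 0.0549j - 0.4499k
q3 · q2 · q1 = -0.7031 + 0.1922i - 0.6396j - 0.2444k
-0.7031 + 0.1922i - 0.6396j - 0.2444k


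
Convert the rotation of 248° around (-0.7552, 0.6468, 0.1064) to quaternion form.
-0.5592 - 0.6261i + 0.5362j + 0.0882k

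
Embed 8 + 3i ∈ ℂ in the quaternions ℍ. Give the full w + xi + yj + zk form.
8 + 3i + 0j + 0k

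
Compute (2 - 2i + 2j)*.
2 + 2i - 2j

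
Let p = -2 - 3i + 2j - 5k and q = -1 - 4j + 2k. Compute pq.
20 - 13i + 12j + 13k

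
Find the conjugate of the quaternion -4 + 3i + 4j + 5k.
-4 - 3i - 4j - 5k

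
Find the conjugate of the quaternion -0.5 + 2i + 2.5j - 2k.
-0.5 - 2i - 2.5j + 2k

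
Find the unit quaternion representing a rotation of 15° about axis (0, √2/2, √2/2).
0.9914 + 0.0923j + 0.0923k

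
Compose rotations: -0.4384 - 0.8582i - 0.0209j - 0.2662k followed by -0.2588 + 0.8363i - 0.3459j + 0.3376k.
0.9138 - 0.0454i + 0.0899j - 0.3934k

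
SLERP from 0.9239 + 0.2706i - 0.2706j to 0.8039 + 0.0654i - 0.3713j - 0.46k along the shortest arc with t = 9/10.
0.8271 + 0.0878i - 0.3656j - 0.4178k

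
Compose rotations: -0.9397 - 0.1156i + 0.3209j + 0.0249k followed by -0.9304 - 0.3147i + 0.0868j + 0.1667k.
0.8059 + 0.3519i - 0.3916j - 0.2708k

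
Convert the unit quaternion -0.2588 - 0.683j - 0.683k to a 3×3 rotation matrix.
[[-0.866, -0.3535, 0.3535], [0.3535, 0.067, 0.933], [-0.3535, 0.933, 0.067]]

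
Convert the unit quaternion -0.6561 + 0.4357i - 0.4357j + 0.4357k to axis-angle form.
axis = (√3/3, -√3/3, √3/3), θ = 262°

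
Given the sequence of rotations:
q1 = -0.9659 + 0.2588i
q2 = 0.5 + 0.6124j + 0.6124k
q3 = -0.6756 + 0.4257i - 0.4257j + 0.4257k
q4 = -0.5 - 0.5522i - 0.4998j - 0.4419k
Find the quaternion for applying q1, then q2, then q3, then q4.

q2 · q1 = -0.4829 + 0.1294i - 0.433j - 0.75k
q3 · q2 · q1 = 0.4061 + 0.2106i + 0.8725j + 0.1719k
q4 · q3 · q2 · q1 = 0.4253 - 0.0299i - 0.6374j - 0.6419k
0.4253 - 0.0299i - 0.6374j - 0.6419k


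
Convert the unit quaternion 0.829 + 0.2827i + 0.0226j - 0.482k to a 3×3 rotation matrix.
[[0.5343, 0.8119, -0.2351], [-0.7864, 0.3755, -0.4905], [-0.31, 0.4469, 0.8391]]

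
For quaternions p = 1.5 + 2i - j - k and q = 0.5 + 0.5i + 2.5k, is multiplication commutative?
No: pq = 2.25 - 0.75i - 6j + 3.75k ≠ 2.25 + 4.25i + 5j + 2.75k = qp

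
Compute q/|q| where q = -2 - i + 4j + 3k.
-0.3651 - 0.1826i + 0.7303j + 0.5477k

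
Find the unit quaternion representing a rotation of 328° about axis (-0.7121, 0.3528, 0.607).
-0.9613 - 0.1963i + 0.0972j + 0.1673k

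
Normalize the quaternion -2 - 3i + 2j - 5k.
-0.3086 - 0.4629i + 0.3086j - 0.7715k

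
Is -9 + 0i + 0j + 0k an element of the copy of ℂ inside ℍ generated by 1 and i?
Yes. The quaternion -9 has j- and k-coefficients y = z = 0, so it lies in the complex subalgebra spanned by 1 and i.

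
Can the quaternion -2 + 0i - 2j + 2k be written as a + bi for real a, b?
No. The quaternion -2 - 2j + 2k has j-coefficient y = -2 and k-coefficient z = 2, not both zero, so it does not lie in the complex subalgebra spanned by 1 and i.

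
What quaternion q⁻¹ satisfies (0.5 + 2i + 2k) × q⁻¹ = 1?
0.0606 - 0.2424i - 0.2424k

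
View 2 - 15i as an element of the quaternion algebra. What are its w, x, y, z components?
2 - 15i + 0j + 0k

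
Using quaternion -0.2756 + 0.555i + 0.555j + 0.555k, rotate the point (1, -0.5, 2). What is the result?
(-0.073, 2.27, 0.303)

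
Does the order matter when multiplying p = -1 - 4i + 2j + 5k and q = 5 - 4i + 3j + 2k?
Yes: pq = -37 - 27i - 5j + 19k ≠ -37 - 5i + 19j + 27k = qp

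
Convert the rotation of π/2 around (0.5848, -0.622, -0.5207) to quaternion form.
0.7071 + 0.4135i - 0.4398j - 0.3682k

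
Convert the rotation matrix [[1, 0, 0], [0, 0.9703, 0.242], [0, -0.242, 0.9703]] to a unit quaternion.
0.9925 - 0.1219i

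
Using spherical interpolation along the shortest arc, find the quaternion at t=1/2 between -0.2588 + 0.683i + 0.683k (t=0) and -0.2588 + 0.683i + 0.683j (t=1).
-0.2956 + 0.78i + 0.39j + 0.39k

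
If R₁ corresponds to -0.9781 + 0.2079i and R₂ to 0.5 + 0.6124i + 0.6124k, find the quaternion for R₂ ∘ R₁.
-0.6164 - 0.495i + 0.1273j - 0.599k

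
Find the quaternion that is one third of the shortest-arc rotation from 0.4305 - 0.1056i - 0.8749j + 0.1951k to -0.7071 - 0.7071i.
0.6581 + 0.2291i - 0.7j + 0.1561k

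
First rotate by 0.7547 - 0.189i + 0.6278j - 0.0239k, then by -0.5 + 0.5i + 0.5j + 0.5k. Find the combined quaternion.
-0.5848 + 0.146i - 0.0191j + 0.7977k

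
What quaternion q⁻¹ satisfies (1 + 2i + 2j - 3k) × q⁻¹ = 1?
0.0556 - 0.1111i - 0.1111j + 0.1667k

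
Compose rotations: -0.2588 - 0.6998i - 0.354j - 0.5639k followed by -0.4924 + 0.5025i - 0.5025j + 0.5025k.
0.5846 + 0.6758i + 0.2361j - 0.3819k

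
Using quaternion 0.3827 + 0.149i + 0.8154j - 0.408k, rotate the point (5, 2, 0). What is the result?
(-2.203, 0.899, -4.831)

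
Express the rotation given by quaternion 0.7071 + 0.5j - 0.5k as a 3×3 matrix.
[[0, 0.7071, 0.7071], [-0.7071, 0.5, -0.5], [-0.7071, -0.5, 0.5]]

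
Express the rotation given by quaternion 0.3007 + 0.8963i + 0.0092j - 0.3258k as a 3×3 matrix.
[[0.7875, 0.2124, -0.5785], [-0.1794, -0.819, -0.545], [-0.5896, 0.533, -0.6069]]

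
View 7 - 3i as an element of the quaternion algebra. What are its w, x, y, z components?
7 - 3i + 0j + 0k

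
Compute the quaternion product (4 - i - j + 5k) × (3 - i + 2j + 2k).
3 - 19i + 2j + 20k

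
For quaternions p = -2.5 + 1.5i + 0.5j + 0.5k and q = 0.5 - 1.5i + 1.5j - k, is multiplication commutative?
No: pq = 0.75 + 3.25i - 2.75j + 5.75k ≠ 0.75 + 5.75i - 4.25j - 0.25k = qp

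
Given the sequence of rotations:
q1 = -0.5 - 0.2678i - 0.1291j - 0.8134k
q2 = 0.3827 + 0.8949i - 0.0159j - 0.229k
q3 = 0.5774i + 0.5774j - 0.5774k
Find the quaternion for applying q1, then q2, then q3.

q2 · q1 = -0.14 - 0.5666i + 0.7478j - 0.3166k
q3 · q2 · q1 = -0.2874 + 0.1681i + 0.4291j + 0.8398k
-0.2874 + 0.1681i + 0.4291j + 0.8398k


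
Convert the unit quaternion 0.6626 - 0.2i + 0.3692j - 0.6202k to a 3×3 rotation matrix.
[[-0.0419, 0.6742, 0.7373], [-0.9696, 0.1507, -0.1929], [-0.2412, -0.723, 0.6474]]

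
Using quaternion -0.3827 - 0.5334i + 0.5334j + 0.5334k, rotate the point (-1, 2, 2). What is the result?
(-2.138, 1.023, 1.839)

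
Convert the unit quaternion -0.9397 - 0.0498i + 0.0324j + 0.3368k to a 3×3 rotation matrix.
[[0.771, 0.6298, -0.0944], [-0.6362, 0.7682, -0.0718], [0.0273, 0.1154, 0.9929]]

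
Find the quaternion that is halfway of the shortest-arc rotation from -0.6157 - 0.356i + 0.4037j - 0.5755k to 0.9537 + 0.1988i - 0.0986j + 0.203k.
-0.8238 - 0.2912i + 0.2637j - 0.4087k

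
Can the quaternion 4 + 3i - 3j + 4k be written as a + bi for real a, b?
No. The quaternion 4 + 3i - 3j + 4k has j-coefficient y = -3 and k-coefficient z = 4, not both zero, so it does not lie in the complex subalgebra spanned by 1 and i.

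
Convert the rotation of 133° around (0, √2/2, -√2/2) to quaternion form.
0.3987 + 0.6485j - 0.6485k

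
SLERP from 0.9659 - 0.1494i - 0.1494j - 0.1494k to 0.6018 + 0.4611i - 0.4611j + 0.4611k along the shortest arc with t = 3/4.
0.7774 + 0.3311i - 0.42j + 0.3311k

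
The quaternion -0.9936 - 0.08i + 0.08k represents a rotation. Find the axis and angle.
axis = (-√2/2, 0, √2/2), θ = 347°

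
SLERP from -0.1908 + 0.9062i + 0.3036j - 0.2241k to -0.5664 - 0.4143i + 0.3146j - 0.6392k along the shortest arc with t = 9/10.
0.5279 + 0.5468i - 0.2628j + 0.5944k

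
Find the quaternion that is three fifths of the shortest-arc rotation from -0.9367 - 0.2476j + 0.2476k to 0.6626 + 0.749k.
-0.9092 - 0.1192j - 0.3989k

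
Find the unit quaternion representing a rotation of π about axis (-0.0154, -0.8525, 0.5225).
-0.0154i - 0.8525j + 0.5225k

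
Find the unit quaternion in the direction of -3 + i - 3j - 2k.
-0.6255 + 0.2085i - 0.6255j - 0.417k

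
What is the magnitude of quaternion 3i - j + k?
√11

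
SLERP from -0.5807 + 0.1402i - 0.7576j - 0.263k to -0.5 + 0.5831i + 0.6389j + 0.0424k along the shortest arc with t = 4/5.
0.2945 - 0.4979i - 0.8076j - 0.1148k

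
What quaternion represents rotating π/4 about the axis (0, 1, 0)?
0.9239 + 0.3827j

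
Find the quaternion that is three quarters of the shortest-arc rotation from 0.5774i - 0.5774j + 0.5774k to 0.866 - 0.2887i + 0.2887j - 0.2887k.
-0.7071 + 0.4083i - 0.4083j + 0.4083k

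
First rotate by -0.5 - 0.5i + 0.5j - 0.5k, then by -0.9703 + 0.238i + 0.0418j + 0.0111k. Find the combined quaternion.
0.5888 + 0.3397i - 0.3926j + 0.6195k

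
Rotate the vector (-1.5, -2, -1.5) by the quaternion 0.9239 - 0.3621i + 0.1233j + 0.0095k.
(-1.572, -2.375, 0.625)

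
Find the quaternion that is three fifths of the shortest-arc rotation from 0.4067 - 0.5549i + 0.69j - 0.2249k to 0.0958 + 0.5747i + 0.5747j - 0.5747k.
0.2822 + 0.1337i + 0.7818j - 0.5397k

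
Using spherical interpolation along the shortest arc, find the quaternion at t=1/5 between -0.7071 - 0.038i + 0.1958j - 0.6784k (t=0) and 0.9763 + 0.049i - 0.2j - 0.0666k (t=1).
-0.8072 - 0.0426i + 0.2078j - 0.5508k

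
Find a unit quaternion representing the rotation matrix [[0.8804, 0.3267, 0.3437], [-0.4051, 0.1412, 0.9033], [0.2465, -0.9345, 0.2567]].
0.7547 - 0.6088i + 0.0322j - 0.2424k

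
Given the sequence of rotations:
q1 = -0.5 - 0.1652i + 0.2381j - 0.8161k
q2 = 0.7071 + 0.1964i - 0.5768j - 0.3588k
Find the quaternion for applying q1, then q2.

q2 · q1 = -0.4766 + 0.3411i + 0.6763j - 0.4462k
-0.4766 + 0.3411i + 0.6763j - 0.4462k


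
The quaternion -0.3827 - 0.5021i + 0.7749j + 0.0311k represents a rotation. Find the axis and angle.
axis = (-0.5435, 0.8388, 0.0337), θ = 5π/4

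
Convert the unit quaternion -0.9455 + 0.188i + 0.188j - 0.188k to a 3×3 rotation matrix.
[[0.8586, -0.2848, -0.4262], [0.4262, 0.8586, 0.2848], [0.2848, -0.4262, 0.8586]]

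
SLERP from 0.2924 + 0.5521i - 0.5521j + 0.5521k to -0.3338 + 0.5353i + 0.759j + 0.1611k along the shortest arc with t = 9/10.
0.3663 - 0.4397i - 0.8165j - 0.0765k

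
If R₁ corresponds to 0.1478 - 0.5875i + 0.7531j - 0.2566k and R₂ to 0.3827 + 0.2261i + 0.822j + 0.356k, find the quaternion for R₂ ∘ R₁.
-0.3383 - 0.6704i + 0.2586j + 0.6076k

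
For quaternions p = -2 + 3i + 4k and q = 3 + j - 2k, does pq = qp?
No: pq = 2 + 5i + 4j + 19k ≠ 2 + 13i - 8j + 13k = qp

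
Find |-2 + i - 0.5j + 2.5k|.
3.391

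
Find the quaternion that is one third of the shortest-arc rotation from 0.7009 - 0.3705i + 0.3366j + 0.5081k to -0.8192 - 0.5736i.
0.8819 - 0.0455i + 0.2591j + 0.3911k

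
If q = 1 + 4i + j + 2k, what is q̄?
1 - 4i - j - 2k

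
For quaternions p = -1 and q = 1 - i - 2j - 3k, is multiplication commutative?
Yes: pq = qp = -1 + i + 2j + 3k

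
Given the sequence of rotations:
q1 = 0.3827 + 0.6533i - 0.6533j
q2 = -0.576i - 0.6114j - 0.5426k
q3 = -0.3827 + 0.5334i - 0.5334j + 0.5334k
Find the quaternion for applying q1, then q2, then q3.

q2 · q1 = -0.0231 - 0.5749i - 0.5885j + 0.5681k
q3 · q2 · q1 = -0.3014 + 0.2186i - 0.3721j - 0.8503k
-0.3014 + 0.2186i - 0.3721j - 0.8503k


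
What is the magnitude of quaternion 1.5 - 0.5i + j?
1.871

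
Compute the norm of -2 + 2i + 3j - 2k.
√21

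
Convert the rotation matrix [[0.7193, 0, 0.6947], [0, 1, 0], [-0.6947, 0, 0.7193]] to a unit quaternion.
0.9272 + 0.3746j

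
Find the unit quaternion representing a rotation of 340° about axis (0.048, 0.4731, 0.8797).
-0.9848 + 0.0083i + 0.0822j + 0.1528k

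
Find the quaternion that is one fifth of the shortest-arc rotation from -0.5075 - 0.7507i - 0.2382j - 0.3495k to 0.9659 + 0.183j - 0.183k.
-0.6726 - 0.6474i - 0.2499j - 0.2569k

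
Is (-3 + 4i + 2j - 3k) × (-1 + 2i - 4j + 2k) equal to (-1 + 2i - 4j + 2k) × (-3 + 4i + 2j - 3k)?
No: pq = 9 - 18i - 4j - 23k ≠ 9 - 2i + 24j + 17k = qp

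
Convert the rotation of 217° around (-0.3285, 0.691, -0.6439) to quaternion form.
-0.3173 - 0.3115i + 0.6553j - 0.6106k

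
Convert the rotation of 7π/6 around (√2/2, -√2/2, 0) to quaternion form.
-0.2588 + 0.683i - 0.683j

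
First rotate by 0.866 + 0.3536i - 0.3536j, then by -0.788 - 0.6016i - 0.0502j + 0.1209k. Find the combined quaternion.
-0.4874 - 0.7569i + 0.2779j + 0.3352k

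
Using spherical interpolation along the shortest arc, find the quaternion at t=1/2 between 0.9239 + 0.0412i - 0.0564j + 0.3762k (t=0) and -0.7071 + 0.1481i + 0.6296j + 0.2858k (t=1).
0.9189 - 0.0602i - 0.3865j + 0.0509k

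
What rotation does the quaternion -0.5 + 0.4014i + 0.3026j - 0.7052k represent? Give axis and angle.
axis = (0.4635, 0.3494, -0.8143), θ = 4π/3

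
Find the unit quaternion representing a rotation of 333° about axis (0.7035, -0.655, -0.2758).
-0.9724 + 0.1642i - 0.1529j - 0.0644k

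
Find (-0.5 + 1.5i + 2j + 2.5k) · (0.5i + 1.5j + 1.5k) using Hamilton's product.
-7.5 - i - 1.75j + 0.5k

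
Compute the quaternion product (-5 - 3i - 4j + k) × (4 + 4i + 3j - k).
5 - 31i - 30j + 16k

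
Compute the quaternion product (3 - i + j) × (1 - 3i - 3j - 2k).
3 - 12i - 10j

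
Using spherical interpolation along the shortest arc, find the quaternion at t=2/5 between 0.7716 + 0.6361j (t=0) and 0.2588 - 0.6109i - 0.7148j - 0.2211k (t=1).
0.4314 + 0.3168i + 0.8369j + 0.1146k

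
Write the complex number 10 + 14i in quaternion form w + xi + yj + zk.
10 + 14i + 0j + 0k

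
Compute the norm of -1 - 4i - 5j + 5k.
√67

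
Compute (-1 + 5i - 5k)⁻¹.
-0.0196 - 0.098i + 0.098k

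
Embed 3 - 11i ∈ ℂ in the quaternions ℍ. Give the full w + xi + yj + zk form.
3 - 11i + 0j + 0k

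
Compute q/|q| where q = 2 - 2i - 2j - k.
0.5547 - 0.5547i - 0.5547j - 0.2774k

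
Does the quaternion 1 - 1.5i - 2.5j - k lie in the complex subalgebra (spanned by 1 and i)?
No. The quaternion 1 - 1.5i - 2.5j - k has j-coefficient y = -2.5 and k-coefficient z = -1, not both zero, so it does not lie in the complex subalgebra spanned by 1 and i.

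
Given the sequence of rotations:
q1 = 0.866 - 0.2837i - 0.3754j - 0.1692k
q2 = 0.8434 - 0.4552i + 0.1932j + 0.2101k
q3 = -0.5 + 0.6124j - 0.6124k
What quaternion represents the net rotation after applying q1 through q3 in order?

q2 · q1 = 0.7093 - 0.5873i - 0.2859j + 0.2649k
q3 · q2 · q1 = -0.0173 + 0.2808i + 0.937j - 0.2072k
-0.0173 + 0.2808i + 0.937j - 0.2072k


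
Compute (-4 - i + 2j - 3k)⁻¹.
-0.1333 + 0.0333i - 0.0667j + 0.1k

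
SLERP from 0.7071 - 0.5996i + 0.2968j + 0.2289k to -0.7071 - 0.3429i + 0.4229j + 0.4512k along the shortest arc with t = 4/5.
0.8716 + 0.1426i - 0.3074j - 0.3541k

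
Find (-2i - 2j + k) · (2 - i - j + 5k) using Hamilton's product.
-9 - 13i + 5j + 2k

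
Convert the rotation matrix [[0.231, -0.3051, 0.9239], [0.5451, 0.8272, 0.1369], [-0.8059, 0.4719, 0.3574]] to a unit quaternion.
0.7771 + 0.1078i + 0.5565j + 0.2735k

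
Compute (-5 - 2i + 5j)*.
-5 + 2i - 5j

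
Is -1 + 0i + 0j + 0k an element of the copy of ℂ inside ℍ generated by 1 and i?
Yes. The quaternion -1 has j- and k-coefficients y = z = 0, so it lies in the complex subalgebra spanned by 1 and i.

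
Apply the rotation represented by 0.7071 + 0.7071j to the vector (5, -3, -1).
(-1, -3, -5)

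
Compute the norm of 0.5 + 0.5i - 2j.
2.121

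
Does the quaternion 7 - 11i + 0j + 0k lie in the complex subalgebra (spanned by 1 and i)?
Yes. The quaternion 7 - 11i has j- and k-coefficients y = z = 0, so it lies in the complex subalgebra spanned by 1 and i.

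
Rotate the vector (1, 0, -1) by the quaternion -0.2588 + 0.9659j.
(-0.366, 0, 1.366)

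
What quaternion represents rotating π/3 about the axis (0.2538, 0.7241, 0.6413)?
0.866 + 0.1269i + 0.362j + 0.3206k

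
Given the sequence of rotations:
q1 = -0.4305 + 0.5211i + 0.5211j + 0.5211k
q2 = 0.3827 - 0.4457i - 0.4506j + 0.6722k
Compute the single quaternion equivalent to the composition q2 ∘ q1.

q2 · q1 = -0.048 - 0.1938i + 0.9759j - 0.0874k
-0.048 - 0.1938i + 0.9759j - 0.0874k


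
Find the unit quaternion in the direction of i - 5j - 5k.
0.14i - 0.7001j - 0.7001k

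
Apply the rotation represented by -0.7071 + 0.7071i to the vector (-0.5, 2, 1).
(-0.5, 1, -2)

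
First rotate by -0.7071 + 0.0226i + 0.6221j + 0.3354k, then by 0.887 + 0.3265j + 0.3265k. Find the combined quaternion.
-0.9398 - 0.0736i + 0.3283j + 0.0593k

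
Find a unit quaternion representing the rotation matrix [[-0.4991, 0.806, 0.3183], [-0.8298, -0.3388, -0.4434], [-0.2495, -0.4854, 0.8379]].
-0.5 + 0.021i - 0.2839j + 0.8179k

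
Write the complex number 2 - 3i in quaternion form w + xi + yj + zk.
2 - 3i + 0j + 0k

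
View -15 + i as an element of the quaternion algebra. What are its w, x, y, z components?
-15 + i + 0j + 0k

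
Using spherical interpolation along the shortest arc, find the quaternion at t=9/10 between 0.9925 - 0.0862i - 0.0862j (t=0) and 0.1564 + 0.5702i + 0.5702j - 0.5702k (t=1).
0.3032 + 0.5458i + 0.5458j - 0.5588k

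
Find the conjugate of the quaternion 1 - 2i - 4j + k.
1 + 2i + 4j - k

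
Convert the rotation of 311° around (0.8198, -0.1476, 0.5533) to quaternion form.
-0.91 + 0.34i - 0.0612j + 0.2294k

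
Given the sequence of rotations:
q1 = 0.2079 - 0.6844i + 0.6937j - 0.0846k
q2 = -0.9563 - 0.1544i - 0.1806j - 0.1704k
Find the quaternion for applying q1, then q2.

q2 · q1 = -0.1936 + 0.7559i - 0.5974j - 0.1852k
-0.1936 + 0.7559i - 0.5974j - 0.1852k


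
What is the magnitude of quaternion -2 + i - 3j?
√14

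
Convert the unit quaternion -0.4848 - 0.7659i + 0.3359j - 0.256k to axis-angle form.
axis = (-0.8757, 0.3841, -0.2927), θ = 238°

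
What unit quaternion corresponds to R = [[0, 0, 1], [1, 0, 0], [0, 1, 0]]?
0.5 + 0.5i + 0.5j + 0.5k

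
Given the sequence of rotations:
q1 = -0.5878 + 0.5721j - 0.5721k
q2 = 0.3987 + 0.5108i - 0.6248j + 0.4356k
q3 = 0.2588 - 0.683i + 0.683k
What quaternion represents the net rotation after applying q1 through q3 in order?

q2 · q1 = 0.3723 - 0.192i + 0.8876j - 0.1919k
q3 · q2 · q1 = 0.0963 - 0.9102i - 0.0325j - 0.4016k
0.0963 - 0.9102i - 0.0325j - 0.4016k


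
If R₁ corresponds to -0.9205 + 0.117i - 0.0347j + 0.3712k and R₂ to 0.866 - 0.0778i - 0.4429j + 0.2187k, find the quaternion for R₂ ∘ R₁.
-0.8846 + 0.0161i + 0.4321j + 0.1747k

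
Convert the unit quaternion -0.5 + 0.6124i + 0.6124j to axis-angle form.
axis = (√2/2, √2/2, 0), θ = 4π/3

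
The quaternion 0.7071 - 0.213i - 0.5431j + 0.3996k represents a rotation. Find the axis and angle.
axis = (-0.3012, -0.7681, 0.5651), θ = π/2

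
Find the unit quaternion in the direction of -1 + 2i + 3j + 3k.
-0.2085 + 0.417i + 0.6255j + 0.6255k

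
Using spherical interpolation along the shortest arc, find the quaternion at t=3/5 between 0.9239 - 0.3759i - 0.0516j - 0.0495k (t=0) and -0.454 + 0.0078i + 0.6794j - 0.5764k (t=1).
0.7604 - 0.1868i - 0.4958j + 0.3756k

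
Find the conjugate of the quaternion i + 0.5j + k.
-i - 0.5j - k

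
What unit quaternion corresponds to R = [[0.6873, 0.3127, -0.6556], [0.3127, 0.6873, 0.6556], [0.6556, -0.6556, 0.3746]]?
0.829 - 0.3954i - 0.3954j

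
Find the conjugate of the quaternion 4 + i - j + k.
4 - i + j - k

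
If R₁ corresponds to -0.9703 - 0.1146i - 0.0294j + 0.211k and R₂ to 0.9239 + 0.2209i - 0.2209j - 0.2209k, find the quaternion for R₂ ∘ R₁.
-0.831 - 0.3733i + 0.1659j + 0.3775k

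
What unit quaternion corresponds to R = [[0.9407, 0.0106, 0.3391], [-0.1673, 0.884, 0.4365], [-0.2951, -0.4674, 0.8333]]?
0.9563 - 0.2363i + 0.1658j - 0.0465k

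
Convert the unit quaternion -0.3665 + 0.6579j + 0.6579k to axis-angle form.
axis = (0, √2/2, √2/2), θ = 223°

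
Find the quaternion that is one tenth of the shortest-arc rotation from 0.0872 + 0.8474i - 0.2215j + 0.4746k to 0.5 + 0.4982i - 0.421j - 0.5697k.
0.1497 + 0.8742i - 0.2672j + 0.3767k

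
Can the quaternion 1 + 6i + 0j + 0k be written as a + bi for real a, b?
Yes. The quaternion 1 + 6i has j- and k-coefficients y = z = 0, so it lies in the complex subalgebra spanned by 1 and i.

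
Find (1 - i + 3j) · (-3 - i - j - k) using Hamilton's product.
-1 - i - 11j + 3k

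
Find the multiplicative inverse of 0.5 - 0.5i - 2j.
0.1111 + 0.1111i + 0.4444j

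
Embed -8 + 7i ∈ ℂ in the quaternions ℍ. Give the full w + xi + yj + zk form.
-8 + 7i + 0j + 0k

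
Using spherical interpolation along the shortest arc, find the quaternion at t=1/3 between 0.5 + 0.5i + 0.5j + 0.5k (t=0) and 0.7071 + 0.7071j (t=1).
0.6124 + 0.3536i + 0.6124j + 0.3536k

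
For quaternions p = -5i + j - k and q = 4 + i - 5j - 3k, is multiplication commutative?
No: pq = 7 - 28i - 12j + 20k ≠ 7 - 12i + 20j - 28k = qp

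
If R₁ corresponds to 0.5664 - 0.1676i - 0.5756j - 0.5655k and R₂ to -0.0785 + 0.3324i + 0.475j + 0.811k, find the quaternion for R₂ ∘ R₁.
0.7433 + 0.3996i + 0.3663j + 0.392k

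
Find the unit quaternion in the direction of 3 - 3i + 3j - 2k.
0.5388 - 0.5388i + 0.5388j - 0.3592k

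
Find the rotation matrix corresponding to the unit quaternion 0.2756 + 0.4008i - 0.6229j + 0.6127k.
[[-0.5268, -0.837, 0.1478], [-0.1616, -0.0721, -0.9842], [0.8345, -0.5424, -0.0973]]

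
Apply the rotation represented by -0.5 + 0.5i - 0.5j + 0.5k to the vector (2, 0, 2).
(2, -2, 0)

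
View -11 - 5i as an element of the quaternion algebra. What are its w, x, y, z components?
-11 - 5i + 0j + 0k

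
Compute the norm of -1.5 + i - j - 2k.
2.872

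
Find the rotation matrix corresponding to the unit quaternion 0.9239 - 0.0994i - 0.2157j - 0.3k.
[[0.7269, 0.5972, -0.3389], [-0.5115, 0.8002, 0.3131], [0.4582, -0.0543, 0.8872]]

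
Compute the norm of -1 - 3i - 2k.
√14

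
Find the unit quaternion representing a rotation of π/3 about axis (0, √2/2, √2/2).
0.866 + 0.3536j + 0.3536k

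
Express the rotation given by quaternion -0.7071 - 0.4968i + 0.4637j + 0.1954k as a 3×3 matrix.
[[0.4936, -0.1844, -0.8499], [-0.7371, 0.43, -0.5214], [0.4616, 0.8838, 0.0763]]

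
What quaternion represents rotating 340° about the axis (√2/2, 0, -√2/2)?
-0.9848 + 0.1228i - 0.1228k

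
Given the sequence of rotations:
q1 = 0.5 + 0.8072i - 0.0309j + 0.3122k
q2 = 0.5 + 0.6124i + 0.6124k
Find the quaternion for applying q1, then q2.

q2 · q1 = -0.4355 + 0.7287i + 0.2877j + 0.4434k
-0.4355 + 0.7287i + 0.2877j + 0.4434k


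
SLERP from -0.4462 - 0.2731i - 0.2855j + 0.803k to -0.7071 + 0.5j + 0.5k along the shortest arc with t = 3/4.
-0.6985 - 0.0792i + 0.3196j + 0.6353k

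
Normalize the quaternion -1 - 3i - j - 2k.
-0.2582 - 0.7746i - 0.2582j - 0.5164k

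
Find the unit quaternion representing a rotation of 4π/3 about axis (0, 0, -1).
-0.5 - 0.866k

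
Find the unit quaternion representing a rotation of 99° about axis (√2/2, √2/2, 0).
0.6494 + 0.5377i + 0.5377j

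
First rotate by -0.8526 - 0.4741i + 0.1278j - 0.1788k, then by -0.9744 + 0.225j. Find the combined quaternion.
0.802 + 0.4217i - 0.3164j + 0.2809k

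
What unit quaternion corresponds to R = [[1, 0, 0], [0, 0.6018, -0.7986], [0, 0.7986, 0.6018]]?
0.8949 + 0.4462i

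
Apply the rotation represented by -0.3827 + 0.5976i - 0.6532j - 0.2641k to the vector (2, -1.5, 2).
(1.857, 0.228, -2.598)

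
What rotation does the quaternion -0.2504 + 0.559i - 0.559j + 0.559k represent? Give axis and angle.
axis = (√3/3, -√3/3, √3/3), θ = 209°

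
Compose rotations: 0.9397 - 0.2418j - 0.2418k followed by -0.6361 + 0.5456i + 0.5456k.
-0.4658 + 0.6446i + 0.2857j + 0.5346k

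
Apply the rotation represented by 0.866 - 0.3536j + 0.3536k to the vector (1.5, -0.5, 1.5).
(0.137, 0.169, 2.169)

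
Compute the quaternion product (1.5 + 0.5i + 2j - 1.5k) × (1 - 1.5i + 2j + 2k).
1.25 + 5.25i + 6.25j + 5.5k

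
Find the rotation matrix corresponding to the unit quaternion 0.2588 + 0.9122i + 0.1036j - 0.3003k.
[[0.7982, 0.3444, -0.4942], [0.0336, -0.8446, -0.5344], [-0.6015, 0.4099, -0.6857]]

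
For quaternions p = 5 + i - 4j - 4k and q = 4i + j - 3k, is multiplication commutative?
No: pq = -12 + 36i - 8j + 2k ≠ -12 + 4i + 18j - 32k = qp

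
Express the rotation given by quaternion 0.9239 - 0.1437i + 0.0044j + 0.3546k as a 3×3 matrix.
[[0.7485, -0.6565, -0.0938], [0.654, 0.7072, 0.2686], [-0.11, -0.2624, 0.9587]]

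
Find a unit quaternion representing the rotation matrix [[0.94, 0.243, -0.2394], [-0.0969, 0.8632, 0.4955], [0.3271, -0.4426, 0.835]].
0.9537 - 0.2459i - 0.1485j - 0.0891k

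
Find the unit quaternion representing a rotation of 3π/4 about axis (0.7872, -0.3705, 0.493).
0.3827 + 0.7273i - 0.3423j + 0.4555k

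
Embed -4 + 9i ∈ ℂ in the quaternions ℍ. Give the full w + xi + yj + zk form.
-4 + 9i + 0j + 0k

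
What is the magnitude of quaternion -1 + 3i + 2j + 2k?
√18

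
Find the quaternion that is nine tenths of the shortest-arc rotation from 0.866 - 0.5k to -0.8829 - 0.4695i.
0.9015 + 0.4294i - 0.0543k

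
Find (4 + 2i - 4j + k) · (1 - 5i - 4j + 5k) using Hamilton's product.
-7 - 34i - 35j - 7k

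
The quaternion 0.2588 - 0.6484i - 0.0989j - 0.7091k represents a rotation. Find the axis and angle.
axis = (-0.6713, -0.1024, -0.7341), θ = 5π/6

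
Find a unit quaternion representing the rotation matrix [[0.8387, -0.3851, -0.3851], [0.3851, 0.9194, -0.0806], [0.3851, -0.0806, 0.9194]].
0.9588 - 0.2008j + 0.2008k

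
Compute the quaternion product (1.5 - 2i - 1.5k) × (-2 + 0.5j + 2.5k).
0.75 + 4.75i + 5.75j + 5.75k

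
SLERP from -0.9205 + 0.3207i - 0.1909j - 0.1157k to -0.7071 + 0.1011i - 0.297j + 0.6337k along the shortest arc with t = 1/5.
-0.9285 + 0.2909i - 0.2263j + 0.0456k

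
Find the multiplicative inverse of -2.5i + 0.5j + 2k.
0.2381i - 0.0476j - 0.1905k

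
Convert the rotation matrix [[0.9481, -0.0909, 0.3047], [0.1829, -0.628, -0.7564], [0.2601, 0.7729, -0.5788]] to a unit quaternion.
0.4305 + 0.8881i + 0.0259j + 0.159k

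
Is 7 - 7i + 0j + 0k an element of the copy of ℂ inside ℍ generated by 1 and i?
Yes. The quaternion 7 - 7i has j- and k-coefficients y = z = 0, so it lies in the complex subalgebra spanned by 1 and i.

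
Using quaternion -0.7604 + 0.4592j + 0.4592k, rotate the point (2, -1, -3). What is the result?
(1.71, -3.24, -0.76)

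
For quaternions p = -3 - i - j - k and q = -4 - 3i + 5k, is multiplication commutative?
No: pq = 14 + 8i + 12j - 14k ≠ 14 + 18i - 4j - 8k = qp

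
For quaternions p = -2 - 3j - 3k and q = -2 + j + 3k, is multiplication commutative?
No: pq = 16 - 6i + 4j ≠ 16 + 6i + 4j = qp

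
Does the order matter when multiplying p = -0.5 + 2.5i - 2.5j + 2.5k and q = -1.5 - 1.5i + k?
Yes: pq = 2 - 5.5i - 2.5j - 8k ≠ 2 - 0.5i + 10j - 0.5k = qp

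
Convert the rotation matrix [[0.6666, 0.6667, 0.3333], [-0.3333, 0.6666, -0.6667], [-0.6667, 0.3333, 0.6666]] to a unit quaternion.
0.866 + 0.2887i + 0.2887j - 0.2887k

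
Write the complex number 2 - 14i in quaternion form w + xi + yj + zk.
2 - 14i + 0j + 0k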